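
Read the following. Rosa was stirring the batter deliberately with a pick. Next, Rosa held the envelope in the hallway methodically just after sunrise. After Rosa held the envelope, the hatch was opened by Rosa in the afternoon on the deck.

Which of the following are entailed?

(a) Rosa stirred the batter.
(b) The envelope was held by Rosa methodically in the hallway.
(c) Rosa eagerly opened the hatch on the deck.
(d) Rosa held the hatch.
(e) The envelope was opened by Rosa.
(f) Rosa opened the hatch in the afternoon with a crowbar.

(a), (b)

(a) Entailed — 'stir' is an activity; 'was stirring' entails that some stirring happened, so 'stirred' holds.
(b) Entailed — this follows by dropping conjuncts from the holding event's description.
(c) Not entailed — 'eagerly' adds information not in the original event.
(d) Not entailed — Rosa held the envelope, not the hatch; the hatch belongs to the opening event.
(e) Not entailed — Rosa opened the hatch, not the envelope; the envelope belongs to the holding event.
(f) Not entailed — 'with a crowbar' adds information not in the original event.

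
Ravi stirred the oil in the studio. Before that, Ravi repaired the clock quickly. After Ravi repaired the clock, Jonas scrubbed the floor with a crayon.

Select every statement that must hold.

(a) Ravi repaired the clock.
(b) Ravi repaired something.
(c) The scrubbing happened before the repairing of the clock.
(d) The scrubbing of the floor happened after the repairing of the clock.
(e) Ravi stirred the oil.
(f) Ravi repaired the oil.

(a), (b), (d), (e)

(a) Entailed — every conjunct here is already in the original repairing event.
(b) Entailed — this follows by dropping conjuncts from the repairing event's description.
(c) Not entailed — the narrative places the repairing before the scrubbing, not after.
(d) Entailed — the narrative places the repairing before the scrubbing.
(e) Entailed — the original entails any weakening of itself; this just drops 'in the studio'.
(f) Not entailed — Ravi repaired the clock, not the oil; the oil belongs to the stirring event.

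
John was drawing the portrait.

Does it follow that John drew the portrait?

'was drawing' is progressive; for an accomplishment like 'draw the portrait', it doesn't entail completion.

no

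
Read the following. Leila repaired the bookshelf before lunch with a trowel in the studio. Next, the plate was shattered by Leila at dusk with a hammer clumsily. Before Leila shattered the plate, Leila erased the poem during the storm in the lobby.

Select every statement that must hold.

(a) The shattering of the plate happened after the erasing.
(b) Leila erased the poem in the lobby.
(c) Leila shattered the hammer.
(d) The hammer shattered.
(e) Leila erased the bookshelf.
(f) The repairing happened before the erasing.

(a), (b)

(a) Entailed — the narrative places the erasing before the shattering.
(b) Entailed — the original entails any weakening of itself; this just drops 'during the storm'.
(c) Not entailed — the hammer is the instrument, not what was shattered.
(d) Not entailed — the plate is what shattered, not the hammer.
(e) Not entailed — Leila erased the poem, not the bookshelf; the bookshelf belongs to the repairing event.
(f) Not entailed — the narrative doesn't order the repairing relative to the erasing.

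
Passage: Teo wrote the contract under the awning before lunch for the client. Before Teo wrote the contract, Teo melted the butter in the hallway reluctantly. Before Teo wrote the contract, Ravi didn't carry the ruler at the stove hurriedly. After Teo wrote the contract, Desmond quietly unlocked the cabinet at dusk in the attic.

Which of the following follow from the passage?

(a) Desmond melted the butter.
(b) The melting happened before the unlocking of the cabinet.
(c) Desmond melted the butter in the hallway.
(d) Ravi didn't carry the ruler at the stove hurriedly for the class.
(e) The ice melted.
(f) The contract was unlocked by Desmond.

(b), (d)

(a) Not entailed — the passage has Teo melting the butter, not Desmond.
(b) Entailed — the narrative places the melting before the unlocking.
(c) Not entailed — the passage has Teo melting the butter, not Desmond.
(d) Entailed — under negation, adding a further restriction is entailed: if no such carrying event occurred, none occurred for the class either.
(e) Not entailed — the butter is what melted, not the ice.
(f) Not entailed — Desmond unlocked the cabinet, not the contract; the contract belongs to the writing event.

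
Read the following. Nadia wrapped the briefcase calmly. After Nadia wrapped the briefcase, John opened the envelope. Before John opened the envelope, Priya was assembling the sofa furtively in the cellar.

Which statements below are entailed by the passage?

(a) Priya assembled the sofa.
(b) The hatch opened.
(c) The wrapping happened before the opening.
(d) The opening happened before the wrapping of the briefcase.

(c)

(a) Not entailed — 'was assembling' is progressive on an accomplishment; it does not entail the completed 'assembled'.
(b) Not entailed — the envelope is what opened, not the hatch.
(c) Entailed — the narrative places the wrapping before the opening.
(d) Not entailed — the narrative places the wrapping before the opening, not after.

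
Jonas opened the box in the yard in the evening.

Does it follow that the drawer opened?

no

Nothing is said about any drawer; only the box is affected.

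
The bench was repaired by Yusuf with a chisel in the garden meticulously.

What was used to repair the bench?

'with a chisel' marks the instrument of the repairing event.

a chisel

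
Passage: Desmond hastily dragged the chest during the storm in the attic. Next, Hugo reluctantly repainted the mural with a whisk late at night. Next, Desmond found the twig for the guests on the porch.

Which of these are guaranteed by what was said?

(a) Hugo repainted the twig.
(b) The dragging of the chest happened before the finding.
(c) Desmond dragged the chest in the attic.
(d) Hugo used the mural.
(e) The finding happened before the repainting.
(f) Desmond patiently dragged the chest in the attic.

(b), (c)

(a) Not entailed — Hugo repainted the mural, not the twig; the twig belongs to the finding event.
(b) Entailed — the narrative places the dragging before the finding.
(c) Entailed — the original entails any weakening of itself; this just drops 'hastily', 'during the storm'.
(d) Not entailed — the mural is the patient, not an instrument — Hugo used a whisk.
(e) Not entailed — the narrative places the repainting before the finding, not after.
(f) Not entailed — 'patiently' adds a manner not in (and inconsistent with) the original.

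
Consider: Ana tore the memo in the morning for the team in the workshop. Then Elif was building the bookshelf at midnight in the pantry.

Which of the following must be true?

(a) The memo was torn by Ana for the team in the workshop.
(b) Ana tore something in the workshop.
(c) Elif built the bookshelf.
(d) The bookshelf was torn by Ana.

(a), (b)

(a) Entailed — the original entails any weakening of itself; this just drops 'in the morning'.
(b) Entailed — this follows by dropping conjuncts from the tearing event's description.
(c) Not entailed — 'was building' is progressive on an accomplishment; it does not entail the completed 'built'.
(d) Not entailed — Ana tore the memo, not the bookshelf; the bookshelf belongs to the building event.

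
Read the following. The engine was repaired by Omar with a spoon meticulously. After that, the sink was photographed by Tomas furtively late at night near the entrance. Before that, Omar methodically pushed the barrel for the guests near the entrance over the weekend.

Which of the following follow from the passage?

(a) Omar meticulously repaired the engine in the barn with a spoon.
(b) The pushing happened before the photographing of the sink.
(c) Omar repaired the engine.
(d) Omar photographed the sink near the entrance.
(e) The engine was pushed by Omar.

(b), (c)

(a) Not entailed — 'in the barn' adds information not in the original event.
(b) Entailed — the narrative places the pushing before the photographing.
(c) Entailed — every conjunct here is already in the original repairing event.
(d) Not entailed — the passage has Tomas photographing the sink, not Omar.
(e) Not entailed — Omar pushed the barrel, not the engine; the engine belongs to the repairing event.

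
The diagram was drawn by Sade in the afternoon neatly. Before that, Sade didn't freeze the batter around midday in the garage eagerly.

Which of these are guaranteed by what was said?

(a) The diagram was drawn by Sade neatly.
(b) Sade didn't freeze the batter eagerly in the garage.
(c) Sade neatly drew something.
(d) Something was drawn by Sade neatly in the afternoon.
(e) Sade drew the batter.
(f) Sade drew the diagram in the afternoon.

(a), (c), (d), (f)

(a) Entailed — the original entails any weakening of itself; this just drops 'in the afternoon'.
(b) Not entailed — dropping 'around midday' under negation is not valid — the original leaves open that Sade froze the batter some other way.
(c) Entailed — the original entails any weakening of itself; this just drops 'in the afternoon' and generalizes the patient.
(d) Entailed — every conjunct here is already in the original drawing event.
(e) Not entailed — Sade drew the diagram, not the batter; the batter belongs to the freezing event.
(f) Entailed — this follows by dropping conjuncts from the drawing event's description.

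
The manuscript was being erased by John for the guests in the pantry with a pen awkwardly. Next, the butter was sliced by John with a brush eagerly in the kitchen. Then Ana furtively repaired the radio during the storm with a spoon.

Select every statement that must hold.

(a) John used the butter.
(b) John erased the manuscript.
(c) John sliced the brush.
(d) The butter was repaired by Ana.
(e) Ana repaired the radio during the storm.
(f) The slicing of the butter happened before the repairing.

(e), (f)

(a) Not entailed — the butter is the patient, not an instrument — John used a brush.
(b) Not entailed — 'was erasing' is progressive on an accomplishment; it does not entail the completed 'erased'.
(c) Not entailed — the brush is the instrument, not what was sliced.
(d) Not entailed — Ana repaired the radio, not the butter; the butter belongs to the slicing event.
(e) Entailed — every conjunct here is already in the original repairing event.
(f) Entailed — the narrative places the slicing before the repairing.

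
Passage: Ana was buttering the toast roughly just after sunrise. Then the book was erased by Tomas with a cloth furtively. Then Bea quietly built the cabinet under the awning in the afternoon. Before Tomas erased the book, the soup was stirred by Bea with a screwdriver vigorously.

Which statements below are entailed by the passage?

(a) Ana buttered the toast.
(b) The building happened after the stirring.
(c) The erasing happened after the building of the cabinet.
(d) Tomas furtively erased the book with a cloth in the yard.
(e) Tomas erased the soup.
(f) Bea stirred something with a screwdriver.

(a) Not entailed — 'was buttering' is progressive on an accomplishment; it does not entail the completed 'buttered'.
(b) Entailed — the narrative places the stirring before the building.
(c) Not entailed — the narrative places the erasing before the building, not after.
(d) Not entailed — 'in the yard' adds information not in the original event.
(e) Not entailed — Tomas erased the book, not the soup; the soup belongs to the stirring event.
(f) Entailed — the original entails any weakening of itself; this just drops 'vigorously' and generalizes the patient.

(b), (f)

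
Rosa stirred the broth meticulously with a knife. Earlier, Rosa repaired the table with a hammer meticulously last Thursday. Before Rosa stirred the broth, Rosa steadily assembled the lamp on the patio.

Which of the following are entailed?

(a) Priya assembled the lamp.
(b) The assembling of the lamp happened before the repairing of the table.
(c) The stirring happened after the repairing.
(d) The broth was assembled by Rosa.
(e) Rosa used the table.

(c)

(a) Not entailed — the passage has Rosa assembling the lamp, not Priya.
(b) Not entailed — the narrative doesn't order the assembling relative to the repairing.
(c) Entailed — the narrative places the repairing before the stirring.
(d) Not entailed — Rosa assembled the lamp, not the broth; the broth belongs to the stirring event.
(e) Not entailed — the table is the patient, not an instrument — Rosa used a hammer.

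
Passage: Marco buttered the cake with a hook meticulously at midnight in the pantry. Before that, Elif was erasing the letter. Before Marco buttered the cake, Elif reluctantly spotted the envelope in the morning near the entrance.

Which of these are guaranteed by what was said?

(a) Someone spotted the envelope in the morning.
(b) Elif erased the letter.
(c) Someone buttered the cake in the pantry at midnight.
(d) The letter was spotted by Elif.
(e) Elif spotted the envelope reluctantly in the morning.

(a) Entailed — dropping 'reluctantly', 'near the entrance' and generalizing the agent leaves a sub-description the original still satisfies.
(b) Not entailed — 'was erasing' is progressive on an accomplishment; it does not entail the completed 'erased'.
(c) Entailed — this follows by dropping conjuncts from the buttering event's description.
(d) Not entailed — Elif spotted the envelope, not the letter; the letter belongs to the erasing event.
(e) Entailed — every conjunct here is already in the original spotting event.

(a), (c), (e)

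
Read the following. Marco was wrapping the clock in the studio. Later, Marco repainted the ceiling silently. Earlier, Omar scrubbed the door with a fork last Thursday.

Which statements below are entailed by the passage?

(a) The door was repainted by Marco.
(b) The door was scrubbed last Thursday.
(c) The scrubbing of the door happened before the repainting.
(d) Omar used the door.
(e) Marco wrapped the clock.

(a) Not entailed — Marco repainted the ceiling, not the door; the door belongs to the scrubbing event.
(b) Entailed — this follows by dropping conjuncts from the scrubbing event's description.
(c) Entailed — the narrative places the scrubbing before the repainting.
(d) Not entailed — the door is the patient, not an instrument — Omar used a fork.
(e) Not entailed — 'was wrapping' is progressive on an accomplishment; it does not entail the completed 'wrapped'.

(b), (c)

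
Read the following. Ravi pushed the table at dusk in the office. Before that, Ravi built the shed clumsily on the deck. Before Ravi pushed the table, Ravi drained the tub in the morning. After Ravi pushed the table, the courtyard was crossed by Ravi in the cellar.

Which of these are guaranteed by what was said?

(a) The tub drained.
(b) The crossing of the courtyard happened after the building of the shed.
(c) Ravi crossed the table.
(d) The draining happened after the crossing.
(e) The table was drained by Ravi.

(a), (b)

(a) Entailed — 'Ravi drained the tub' is causative; it entails the inchoative 'the tub drained'.
(b) Entailed — the narrative places the building before the crossing.
(c) Not entailed — Ravi crossed the courtyard, not the table; the table belongs to the pushing event.
(d) Not entailed — the narrative places the draining before the crossing, not after.
(e) Not entailed — Ravi drained the tub, not the table; the table belongs to the pushing event.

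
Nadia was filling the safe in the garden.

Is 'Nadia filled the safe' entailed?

'was filling' is progressive; for an accomplishment like 'fill the safe', it doesn't entail completion.

no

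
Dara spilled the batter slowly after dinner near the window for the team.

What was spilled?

'the batter' marks the patient of the spilling event.

the batter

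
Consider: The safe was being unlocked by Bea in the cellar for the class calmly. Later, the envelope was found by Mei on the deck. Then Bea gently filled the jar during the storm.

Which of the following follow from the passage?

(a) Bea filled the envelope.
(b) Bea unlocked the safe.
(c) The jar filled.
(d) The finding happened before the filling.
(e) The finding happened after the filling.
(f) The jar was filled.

(c), (d), (f)

(a) Not entailed — Bea filled the jar, not the envelope; the envelope belongs to the finding event.
(b) Not entailed — 'was unlocking' is progressive on an accomplishment; it does not entail the completed 'unlocked'.
(c) Entailed — 'Bea filled the jar' is causative; it entails the inchoative 'the jar filled'.
(d) Entailed — the narrative places the finding before the filling.
(e) Not entailed — the narrative places the finding before the filling, not after.
(f) Entailed — the original entails any weakening of itself; this just drops 'during the storm', 'gently' and generalizes the agent.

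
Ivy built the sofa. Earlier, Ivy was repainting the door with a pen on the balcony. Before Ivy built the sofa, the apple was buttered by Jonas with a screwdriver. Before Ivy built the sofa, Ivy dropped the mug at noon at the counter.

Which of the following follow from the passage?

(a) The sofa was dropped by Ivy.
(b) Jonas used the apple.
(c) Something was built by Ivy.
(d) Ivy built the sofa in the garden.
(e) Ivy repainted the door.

(a) Not entailed — Ivy dropped the mug, not the sofa; the sofa belongs to the building event.
(b) Not entailed — the apple is the patient, not an instrument — Jonas used a screwdriver.
(c) Entailed — every conjunct here is already in the original building event.
(d) Not entailed — 'in the garden' adds information not in the original event.
(e) Not entailed — 'was repainting' is progressive on an accomplishment; it does not entail the completed 'repainted'.

(c)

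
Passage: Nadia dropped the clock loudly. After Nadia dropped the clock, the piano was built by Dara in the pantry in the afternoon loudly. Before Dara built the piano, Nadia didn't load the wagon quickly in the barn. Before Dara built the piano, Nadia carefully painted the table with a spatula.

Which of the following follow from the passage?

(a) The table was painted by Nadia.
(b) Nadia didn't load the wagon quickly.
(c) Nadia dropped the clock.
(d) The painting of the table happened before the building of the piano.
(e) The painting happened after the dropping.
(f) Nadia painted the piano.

(a) Entailed — dropping 'with a spatula', 'carefully' leaves a sub-description the original still satisfies.
(b) Not entailed — dropping 'in the barn' under negation is not valid — the original leaves open that Nadia loaded the wagon some other way.
(c) Entailed — this follows by dropping conjuncts from the dropping event's description.
(d) Entailed — the narrative places the painting before the building.
(e) Not entailed — the narrative doesn't order the dropping relative to the painting.
(f) Not entailed — Nadia painted the table, not the piano; the piano belongs to the building event.

(a), (c), (d)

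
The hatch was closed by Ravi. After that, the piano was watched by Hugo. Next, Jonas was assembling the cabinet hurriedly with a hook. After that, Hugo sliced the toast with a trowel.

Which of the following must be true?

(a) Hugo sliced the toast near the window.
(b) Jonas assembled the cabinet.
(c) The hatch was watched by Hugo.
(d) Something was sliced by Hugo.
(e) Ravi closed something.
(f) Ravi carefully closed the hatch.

(a) Not entailed — 'near the window' adds information not in the original event.
(b) Not entailed — 'was assembling' is progressive on an accomplishment; it does not entail the completed 'assembled'.
(c) Not entailed — Hugo watched the piano, not the hatch; the hatch belongs to the closing event.
(d) Entailed — dropping 'with a trowel' and generalizing the patient leaves a sub-description the original still satisfies.
(e) Entailed — generalizing the patient leaves a sub-description the original still satisfies.
(f) Not entailed — 'carefully' adds information not in the original event.

(d), (e)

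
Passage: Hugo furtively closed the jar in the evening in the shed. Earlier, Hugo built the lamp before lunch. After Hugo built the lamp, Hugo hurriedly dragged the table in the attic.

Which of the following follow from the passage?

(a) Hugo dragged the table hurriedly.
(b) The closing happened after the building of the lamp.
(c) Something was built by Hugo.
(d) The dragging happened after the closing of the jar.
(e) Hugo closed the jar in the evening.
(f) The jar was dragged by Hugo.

(a), (b), (c), (e)

(a) Entailed — every conjunct here is already in the original dragging event.
(b) Entailed — the narrative places the building before the closing.
(c) Entailed — this follows by dropping conjuncts from the building event's description.
(d) Not entailed — the narrative doesn't order the closing relative to the dragging.
(e) Entailed — every conjunct here is already in the original closing event.
(f) Not entailed — Hugo dragged the table, not the jar; the jar belongs to the closing event.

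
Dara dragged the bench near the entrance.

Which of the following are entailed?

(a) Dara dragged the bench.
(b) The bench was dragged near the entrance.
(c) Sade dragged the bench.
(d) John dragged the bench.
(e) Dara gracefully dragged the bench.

(a), (b)

(a) Entailed — every conjunct here is already in the original dragging event.
(b) Entailed — the original entails any weakening of itself; this just generalizes the agent.
(c) Not entailed — the passage has Dara dragging the bench, not Sade.
(d) Not entailed — the passage has Dara dragging the bench, not John.
(e) Not entailed — 'gracefully' adds information not in the original event.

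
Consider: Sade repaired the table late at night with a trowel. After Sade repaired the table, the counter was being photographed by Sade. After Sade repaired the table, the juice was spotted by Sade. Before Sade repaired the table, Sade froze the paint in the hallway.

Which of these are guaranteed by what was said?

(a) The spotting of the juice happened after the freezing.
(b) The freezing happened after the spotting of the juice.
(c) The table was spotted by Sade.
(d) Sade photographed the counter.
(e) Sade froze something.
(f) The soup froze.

(a), (e)

(a) Entailed — the narrative places the freezing before the spotting.
(b) Not entailed — the narrative places the freezing before the spotting, not after.
(c) Not entailed — Sade spotted the juice, not the table; the table belongs to the repairing event.
(d) Not entailed — 'was photographing' is progressive on an accomplishment; it does not entail the completed 'photographed'.
(e) Entailed — dropping 'in the hallway' and generalizing the patient leaves a sub-description the original still satisfies.
(f) Not entailed — the paint is what froze, not the soup.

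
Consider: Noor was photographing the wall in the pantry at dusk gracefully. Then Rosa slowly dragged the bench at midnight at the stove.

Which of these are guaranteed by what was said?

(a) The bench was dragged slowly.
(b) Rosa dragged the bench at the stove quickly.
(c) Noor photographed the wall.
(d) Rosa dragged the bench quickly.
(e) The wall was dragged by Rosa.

(a)

(a) Entailed — every conjunct here is already in the original dragging event.
(b) Not entailed — 'quickly' adds a manner not in (and inconsistent with) the original.
(c) Not entailed — 'was photographing' is progressive on an accomplishment; it does not entail the completed 'photographed'.
(d) Not entailed — 'quickly' adds a manner not in (and inconsistent with) the original.
(e) Not entailed — Rosa dragged the bench, not the wall; the wall belongs to the photographing event.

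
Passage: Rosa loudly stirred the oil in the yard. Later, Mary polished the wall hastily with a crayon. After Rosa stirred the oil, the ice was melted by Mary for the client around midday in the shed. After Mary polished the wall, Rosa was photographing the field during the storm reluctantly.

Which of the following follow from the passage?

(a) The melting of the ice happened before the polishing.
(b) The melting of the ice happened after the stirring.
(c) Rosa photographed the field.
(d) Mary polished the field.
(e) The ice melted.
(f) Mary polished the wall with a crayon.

(b), (e), (f)

(a) Not entailed — the narrative doesn't order the melting relative to the polishing.
(b) Entailed — the narrative places the stirring before the melting.
(c) Not entailed — 'was photographing' is progressive on an accomplishment; it does not entail the completed 'photographed'.
(d) Not entailed — Mary polished the wall, not the field; the field belongs to the photographing event.
(e) Entailed — 'Mary melted the ice' is causative; it entails the inchoative 'the ice melted'.
(f) Entailed — dropping 'hastily' leaves a sub-description the original still satisfies.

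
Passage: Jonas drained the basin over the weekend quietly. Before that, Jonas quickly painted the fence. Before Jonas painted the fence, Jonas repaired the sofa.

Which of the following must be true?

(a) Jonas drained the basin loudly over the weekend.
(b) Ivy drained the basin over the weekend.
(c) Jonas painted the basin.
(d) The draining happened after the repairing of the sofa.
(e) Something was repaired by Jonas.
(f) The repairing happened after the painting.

(a) Not entailed — 'loudly' adds a manner not in (and inconsistent with) the original.
(b) Not entailed — the passage has Jonas draining the basin, not Ivy.
(c) Not entailed — Jonas painted the fence, not the basin; the basin belongs to the draining event.
(d) Entailed — the narrative places the repairing before the draining.
(e) Entailed — the original entails any weakening of itself; this just generalizes the patient.
(f) Not entailed — the narrative places the repairing before the painting, not after.

(d), (e)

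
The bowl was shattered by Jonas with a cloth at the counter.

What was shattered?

'the bowl' marks the patient of the shattering event.

the bowl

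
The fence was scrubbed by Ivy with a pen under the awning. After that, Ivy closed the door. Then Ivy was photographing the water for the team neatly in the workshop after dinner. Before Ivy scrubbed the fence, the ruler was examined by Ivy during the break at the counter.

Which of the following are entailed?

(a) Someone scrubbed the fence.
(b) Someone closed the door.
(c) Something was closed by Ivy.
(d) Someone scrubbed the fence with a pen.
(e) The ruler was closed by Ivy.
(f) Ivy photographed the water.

(a), (b), (c), (d)

(a) Entailed — dropping 'under the awning', 'with a pen' and generalizing the agent leaves a sub-description the original still satisfies.
(b) Entailed — this follows by dropping conjuncts from the closing event's description.
(c) Entailed — the original entails any weakening of itself; this just generalizes the patient.
(d) Entailed — this follows by dropping conjuncts from the scrubbing event's description.
(e) Not entailed — Ivy closed the door, not the ruler; the ruler belongs to the examining event.
(f) Not entailed — 'was photographing' is progressive on an accomplishment; it does not entail the completed 'photographed'.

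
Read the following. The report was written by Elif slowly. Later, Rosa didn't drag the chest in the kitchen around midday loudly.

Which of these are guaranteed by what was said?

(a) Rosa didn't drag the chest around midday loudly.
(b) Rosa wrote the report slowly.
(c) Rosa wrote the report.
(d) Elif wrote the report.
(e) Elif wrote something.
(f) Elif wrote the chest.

(a) Not entailed — dropping 'in the kitchen' under negation is not valid — the original leaves open that Rosa dragged the chest some other way.
(b) Not entailed — the passage has Elif writing the report, not Rosa.
(c) Not entailed — the passage has Elif writing the report, not Rosa.
(d) Entailed — dropping 'slowly' leaves a sub-description the original still satisfies.
(e) Entailed — dropping 'slowly' and generalizing the patient leaves a sub-description the original still satisfies.
(f) Not entailed — Elif wrote the report, not the chest; the chest belongs to the dragging event.

(d), (e)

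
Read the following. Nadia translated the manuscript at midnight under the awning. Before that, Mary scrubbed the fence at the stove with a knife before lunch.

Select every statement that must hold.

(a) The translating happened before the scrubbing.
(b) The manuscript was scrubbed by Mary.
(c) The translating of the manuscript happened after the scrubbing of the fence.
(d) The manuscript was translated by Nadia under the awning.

(c), (d)

(a) Not entailed — the narrative places the scrubbing before the translating, not after.
(b) Not entailed — Mary scrubbed the fence, not the manuscript; the manuscript belongs to the translating event.
(c) Entailed — the narrative places the scrubbing before the translating.
(d) Entailed — this follows by dropping conjuncts from the translating event's description.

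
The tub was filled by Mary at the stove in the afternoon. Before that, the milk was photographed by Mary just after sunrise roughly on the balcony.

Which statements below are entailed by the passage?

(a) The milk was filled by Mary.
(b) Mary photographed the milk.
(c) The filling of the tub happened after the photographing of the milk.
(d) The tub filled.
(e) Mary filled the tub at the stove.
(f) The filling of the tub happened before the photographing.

(a) Not entailed — Mary filled the tub, not the milk; the milk belongs to the photographing event.
(b) Entailed — this follows by dropping conjuncts from the photographing event's description.
(c) Entailed — the narrative places the photographing before the filling.
(d) Entailed — 'Mary filled the tub' is causative; it entails the inchoative 'the tub filled'.
(e) Entailed — every conjunct here is already in the original filling event.
(f) Not entailed — the narrative places the photographing before the filling, not after.

(b), (c), (d), (e)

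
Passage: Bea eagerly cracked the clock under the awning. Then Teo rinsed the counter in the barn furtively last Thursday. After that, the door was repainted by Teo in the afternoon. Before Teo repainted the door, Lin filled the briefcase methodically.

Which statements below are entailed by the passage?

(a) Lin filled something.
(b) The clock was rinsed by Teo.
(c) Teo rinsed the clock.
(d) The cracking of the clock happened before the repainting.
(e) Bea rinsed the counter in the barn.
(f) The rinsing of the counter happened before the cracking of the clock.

(a), (d)

(a) Entailed — the original entails any weakening of itself; this just drops 'methodically' and generalizes the patient.
(b) Not entailed — Teo rinsed the counter, not the clock; the clock belongs to the cracking event.
(c) Not entailed — Teo rinsed the counter, not the clock; the clock belongs to the cracking event.
(d) Entailed — the narrative places the cracking before the repainting.
(e) Not entailed — the passage has Teo rinsing the counter, not Bea.
(f) Not entailed — the narrative places the cracking before the rinsing, not after.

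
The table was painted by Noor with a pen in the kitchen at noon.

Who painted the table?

'Noor' marks the agent of the painting event.

Noor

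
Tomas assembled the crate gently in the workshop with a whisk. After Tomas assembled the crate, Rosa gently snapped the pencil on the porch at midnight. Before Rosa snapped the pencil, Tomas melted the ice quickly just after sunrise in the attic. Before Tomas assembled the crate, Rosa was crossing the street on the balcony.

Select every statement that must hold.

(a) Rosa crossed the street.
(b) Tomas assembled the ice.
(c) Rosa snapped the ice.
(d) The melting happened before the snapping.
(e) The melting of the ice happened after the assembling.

(a) Not entailed — 'was crossing' is progressive on an accomplishment; it does not entail the completed 'crossed'.
(b) Not entailed — Tomas assembled the crate, not the ice; the ice belongs to the melting event.
(c) Not entailed — Rosa snapped the pencil, not the ice; the ice belongs to the melting event.
(d) Entailed — the narrative places the melting before the snapping.
(e) Not entailed — the narrative doesn't order the assembling relative to the melting.

(d)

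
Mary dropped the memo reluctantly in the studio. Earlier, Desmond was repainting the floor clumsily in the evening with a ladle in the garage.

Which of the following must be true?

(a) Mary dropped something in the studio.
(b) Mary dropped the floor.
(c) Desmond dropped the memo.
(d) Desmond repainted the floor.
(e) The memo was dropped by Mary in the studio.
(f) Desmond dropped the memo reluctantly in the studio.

(a), (e)

(a) Entailed — this follows by dropping conjuncts from the dropping event's description.
(b) Not entailed — Mary dropped the memo, not the floor; the floor belongs to the repainting event.
(c) Not entailed — the passage has Mary dropping the memo, not Desmond.
(d) Not entailed — 'was repainting' is progressive on an accomplishment; it does not entail the completed 'repainted'.
(e) Entailed — dropping 'reluctantly' leaves a sub-description the original still satisfies.
(f) Not entailed — the passage has Mary dropping the memo, not Desmond.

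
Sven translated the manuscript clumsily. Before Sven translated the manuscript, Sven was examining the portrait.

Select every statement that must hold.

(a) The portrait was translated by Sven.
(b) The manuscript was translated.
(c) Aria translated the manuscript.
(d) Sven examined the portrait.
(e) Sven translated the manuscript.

(b), (d), (e)

(a) Not entailed — Sven translated the manuscript, not the portrait; the portrait belongs to the examining event.
(b) Entailed — every conjunct here is already in the original translating event.
(c) Not entailed — the passage has Sven translating the manuscript, not Aria.
(d) Entailed — 'examine' is an activity; 'was examining' entails that some examining happened, so 'examined' holds.
(e) Entailed — dropping 'clumsily' leaves a sub-description the original still satisfies.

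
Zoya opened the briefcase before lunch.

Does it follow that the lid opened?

Nothing is said about any lid; only the briefcase is affected.

no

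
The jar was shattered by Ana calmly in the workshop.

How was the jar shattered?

calmly

'calmly' marks the manner of the shattering event.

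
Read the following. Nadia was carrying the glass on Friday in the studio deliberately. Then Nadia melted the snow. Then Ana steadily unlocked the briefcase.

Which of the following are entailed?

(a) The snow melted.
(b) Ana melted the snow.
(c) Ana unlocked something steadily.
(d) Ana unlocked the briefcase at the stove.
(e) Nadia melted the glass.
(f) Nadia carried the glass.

(a), (c), (f)

(a) Entailed — 'Nadia melted the snow' is causative; it entails the inchoative 'the snow melted'.
(b) Not entailed — the passage has Nadia melting the snow, not Ana.
(c) Entailed — generalizing the patient leaves a sub-description the original still satisfies.
(d) Not entailed — 'at the stove' adds information not in the original event.
(e) Not entailed — Nadia melted the snow, not the glass; the glass belongs to the carrying event.
(f) Entailed — 'carry' is an activity; 'was carrying' entails that some carrying happened, so 'carried' holds.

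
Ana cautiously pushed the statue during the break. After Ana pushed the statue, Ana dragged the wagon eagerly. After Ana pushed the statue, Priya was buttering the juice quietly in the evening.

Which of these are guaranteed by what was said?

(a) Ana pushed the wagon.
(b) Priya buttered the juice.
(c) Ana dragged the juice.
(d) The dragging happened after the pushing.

(a) Not entailed — Ana pushed the statue, not the wagon; the wagon belongs to the dragging event.
(b) Not entailed — 'was buttering' is progressive on an accomplishment; it does not entail the completed 'buttered'.
(c) Not entailed — Ana dragged the wagon, not the juice; the juice belongs to the buttering event.
(d) Entailed — the narrative places the pushing before the dragging.

(d)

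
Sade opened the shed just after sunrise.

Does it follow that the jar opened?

no

Nothing is said about any jar; only the shed is affected.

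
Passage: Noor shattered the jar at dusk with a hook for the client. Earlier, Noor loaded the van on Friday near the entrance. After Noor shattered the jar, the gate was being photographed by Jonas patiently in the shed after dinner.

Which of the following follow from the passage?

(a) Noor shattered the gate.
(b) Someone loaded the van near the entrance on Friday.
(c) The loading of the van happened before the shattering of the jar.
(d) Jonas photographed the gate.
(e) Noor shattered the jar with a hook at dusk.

(b), (c), (e)

(a) Not entailed — Noor shattered the jar, not the gate; the gate belongs to the photographing event.
(b) Entailed — this follows by dropping conjuncts from the loading event's description.
(c) Entailed — the narrative places the loading before the shattering.
(d) Not entailed — 'was photographing' is progressive on an accomplishment; it does not entail the completed 'photographed'.
(e) Entailed — every conjunct here is already in the original shattering event.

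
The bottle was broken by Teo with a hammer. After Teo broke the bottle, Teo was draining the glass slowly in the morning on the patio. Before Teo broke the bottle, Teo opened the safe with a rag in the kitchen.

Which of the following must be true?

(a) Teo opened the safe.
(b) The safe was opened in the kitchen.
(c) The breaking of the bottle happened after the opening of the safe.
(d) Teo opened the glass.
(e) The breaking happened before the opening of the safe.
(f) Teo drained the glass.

(a), (b), (c)

(a) Entailed — dropping 'with a rag', 'in the kitchen' leaves a sub-description the original still satisfies.
(b) Entailed — every conjunct here is already in the original opening event.
(c) Entailed — the narrative places the opening before the breaking.
(d) Not entailed — Teo opened the safe, not the glass; the glass belongs to the draining event.
(e) Not entailed — the narrative places the opening before the breaking, not after.
(f) Not entailed — 'was draining' is progressive on an accomplishment; it does not entail the completed 'drained'.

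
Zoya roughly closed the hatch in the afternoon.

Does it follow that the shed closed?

Nothing is said about any shed; only the hatch is affected.

no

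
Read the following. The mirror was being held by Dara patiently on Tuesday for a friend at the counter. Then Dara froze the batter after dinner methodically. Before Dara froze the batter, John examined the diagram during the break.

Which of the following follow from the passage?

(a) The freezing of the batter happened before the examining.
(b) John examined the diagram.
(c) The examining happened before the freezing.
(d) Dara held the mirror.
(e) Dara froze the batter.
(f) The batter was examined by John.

(a) Not entailed — the narrative places the examining before the freezing, not after.
(b) Entailed — the original entails any weakening of itself; this just drops 'during the break'.
(c) Entailed — the narrative places the examining before the freezing.
(d) Entailed — 'hold' is an activity; 'was holding' entails that some holding happened, so 'held' holds.
(e) Entailed — dropping 'after dinner', 'methodically' leaves a sub-description the original still satisfies.
(f) Not entailed — John examined the diagram, not the batter; the batter belongs to the freezing event.

(b), (c), (d), (e)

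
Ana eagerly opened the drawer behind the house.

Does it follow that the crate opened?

Nothing is said about any crate; only the drawer is affected.

no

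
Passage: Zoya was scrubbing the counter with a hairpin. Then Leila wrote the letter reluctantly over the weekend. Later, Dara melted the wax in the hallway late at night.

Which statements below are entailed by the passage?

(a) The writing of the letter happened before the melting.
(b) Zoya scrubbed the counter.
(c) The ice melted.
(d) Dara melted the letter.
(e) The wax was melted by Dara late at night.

(a), (b), (e)

(a) Entailed — the narrative places the writing before the melting.
(b) Entailed — 'scrub' is an activity; 'was scrubbing' entails that some scrubbing happened, so 'scrubbed' holds.
(c) Not entailed — the wax is what melted, not the ice.
(d) Not entailed — Dara melted the wax, not the letter; the letter belongs to the writing event.
(e) Entailed — every conjunct here is already in the original melting event.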